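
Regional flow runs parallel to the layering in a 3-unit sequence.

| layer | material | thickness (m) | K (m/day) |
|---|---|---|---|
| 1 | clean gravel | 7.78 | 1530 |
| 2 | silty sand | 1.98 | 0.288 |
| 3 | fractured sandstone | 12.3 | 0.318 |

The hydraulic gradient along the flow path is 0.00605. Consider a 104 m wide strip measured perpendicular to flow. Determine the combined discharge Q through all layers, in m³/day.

7490

Flow is parallel to layering, so each bed carries its own Darcy discharge and the transmissivities add.
Σ(K_i·b_i) = 1530×7.78 + 0.288×1.98 + 0.318×12.3 = 11908 m²/day.
Hydraulic gradient i = 0.00605.
Q = Σ(K_i·b_i) · W · i = 11908 × 104 × 0.006050 = 7492 m³/day.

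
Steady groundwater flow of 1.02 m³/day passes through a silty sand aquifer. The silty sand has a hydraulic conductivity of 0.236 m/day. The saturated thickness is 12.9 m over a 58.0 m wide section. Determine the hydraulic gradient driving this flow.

Cross-sectional area A = 58.0 × 12.9 = 748.2 m².
From Q = K·A·i, i = Q / (K·A) = 1.02 / (0.2360 × 748.2) = 0.005777.

0.00578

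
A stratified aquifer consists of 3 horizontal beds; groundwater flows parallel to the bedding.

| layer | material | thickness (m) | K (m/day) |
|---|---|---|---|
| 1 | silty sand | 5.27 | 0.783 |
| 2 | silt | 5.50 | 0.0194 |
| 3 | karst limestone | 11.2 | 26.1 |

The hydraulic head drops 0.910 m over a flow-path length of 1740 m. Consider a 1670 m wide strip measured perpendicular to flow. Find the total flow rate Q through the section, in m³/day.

Flow is parallel to layering, so each bed carries its own Darcy discharge and the transmissivities add.
Σ(K_i·b_i) = 0.783×5.27 + 0.0194×5.50 + 26.1×11.2 = 296.6 m²/day.
Hydraulic gradient i = Δh / L = 0.910 / 1740 = 0.0005230.
Q = Σ(K_i·b_i) · W · i = 296.6 × 1670 × 0.0005230 = 259.0 m³/day.

259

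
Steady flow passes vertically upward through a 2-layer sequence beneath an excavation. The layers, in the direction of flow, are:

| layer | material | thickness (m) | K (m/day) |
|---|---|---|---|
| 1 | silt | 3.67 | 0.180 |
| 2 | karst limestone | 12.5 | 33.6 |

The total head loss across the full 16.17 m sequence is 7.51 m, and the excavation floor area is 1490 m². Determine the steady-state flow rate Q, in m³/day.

539

Flow is perpendicular to layering, so the layers act in series and the equivalent K is the thickness-weighted harmonic mean.
Total thickness L = 3.67 + 12.5 = 16.17 m.
Σ(b_i/K_i) = 3.67/0.180 + 12.5/33.6 = 20.76 d.
K_eq = L / Σ(b_i/K_i) = 16.17 / 20.76 = 0.7789 m/day.
Q = K_eq · A · (Δh/L) = 0.7789 × 1490 × (7.51/16.17) = 539.0 m³/day.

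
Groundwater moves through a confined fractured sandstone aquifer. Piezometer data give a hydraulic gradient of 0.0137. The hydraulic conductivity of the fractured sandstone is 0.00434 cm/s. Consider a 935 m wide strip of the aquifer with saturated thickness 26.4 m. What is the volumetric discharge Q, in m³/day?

1270

Convert K: 0.00434 cm/s × 864 = 3.750 m/day.
Cross-sectional area A = 935 × 26.4 = 24684 m².
Hydraulic gradient i = 0.0137.
Darcy's law: Q = K · A · i = 3.750 × 24684 × 0.01370 = 1268 m³/day.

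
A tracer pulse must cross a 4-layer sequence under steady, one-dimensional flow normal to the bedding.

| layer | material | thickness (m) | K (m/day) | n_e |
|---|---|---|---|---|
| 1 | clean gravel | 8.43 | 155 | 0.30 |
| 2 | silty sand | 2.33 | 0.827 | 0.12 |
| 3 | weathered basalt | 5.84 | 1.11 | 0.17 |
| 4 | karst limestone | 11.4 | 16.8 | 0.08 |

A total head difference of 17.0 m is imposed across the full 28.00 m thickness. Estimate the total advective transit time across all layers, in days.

2.44

With flow normal to the layers, continuity requires the same specific discharge q through every layer.
Σ(b_i/K_i) = 8.43/155 + 2.33/0.827 + 5.84/1.11 + 11.4/16.8 = 8.812 d.
q = Δh / Σ(b_i/K_i) = 17.0 / 8.812 = 1.929 m/day.
In each layer the seepage velocity is v_i = q/n_i, so the layer transit time is t_i = b_i·n_i / q:
  layer 1 (clean gravel): t_1 = 8.43 × 0.30 / 1.929 = 1.311 d
  layer 2 (silty sand): t_2 = 2.33 × 0.12 / 1.929 = 0.1449 d
  layer 3 (weathered basalt): t_3 = 5.84 × 0.17 / 1.929 = 0.5146 d
  layer 4 (karst limestone): t_4 = 11.4 × 0.08 / 1.929 = 0.4727 d
Total t = Σ t_i = 2.443 days.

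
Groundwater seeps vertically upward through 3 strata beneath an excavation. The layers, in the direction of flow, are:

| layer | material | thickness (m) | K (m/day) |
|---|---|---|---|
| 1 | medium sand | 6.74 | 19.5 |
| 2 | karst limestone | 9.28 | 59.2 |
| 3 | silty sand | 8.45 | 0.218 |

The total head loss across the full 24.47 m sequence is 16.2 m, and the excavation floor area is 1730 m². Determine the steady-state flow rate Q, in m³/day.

Flow is perpendicular to layering, so the layers act in series and the equivalent K is the thickness-weighted harmonic mean.
Total thickness L = 6.74 + 9.28 + 8.45 = 24.47 m.
Σ(b_i/K_i) = 6.74/19.5 + 9.28/59.2 + 8.45/0.218 = 39.26 d.
K_eq = L / Σ(b_i/K_i) = 24.47 / 39.26 = 0.6232 m/day.
Q = K_eq · A · (Δh/L) = 0.6232 × 1730 × (16.2/24.47) = 713.8 m³/day.

714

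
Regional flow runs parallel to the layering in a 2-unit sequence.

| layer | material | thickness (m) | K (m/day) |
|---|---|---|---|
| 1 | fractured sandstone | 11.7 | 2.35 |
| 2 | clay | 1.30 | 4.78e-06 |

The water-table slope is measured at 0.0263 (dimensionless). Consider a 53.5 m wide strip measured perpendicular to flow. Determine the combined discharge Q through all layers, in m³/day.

Flow is parallel to layering, so each bed carries its own Darcy discharge and the transmissivities add.
Σ(K_i·b_i) = 2.35×11.7 + 4.78e-06×1.30 = 27.50 m²/day.
Hydraulic gradient i = 0.0263.
Q = Σ(K_i·b_i) · W · i = 27.50 × 53.5 × 0.02630 = 38.69 m³/day.

38.7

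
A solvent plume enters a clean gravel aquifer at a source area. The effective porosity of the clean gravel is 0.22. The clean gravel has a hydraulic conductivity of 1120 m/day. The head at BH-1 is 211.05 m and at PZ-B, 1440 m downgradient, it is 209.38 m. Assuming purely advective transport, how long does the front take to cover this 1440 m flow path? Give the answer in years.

Hydraulic gradient i = (211.05 − 209.38) / 1440 = 1.67 / 1440 = 0.001160.
Darcy flux q = K · i = 1120 × 0.001160 = 1.299 m/day.
Seepage velocity v = q / n_e = 1.299 / 0.22 = 5.904 m/day.
Travel time t = L / v = 1440 / 5.904 = 243.9 days = 0.6678 years.

0.668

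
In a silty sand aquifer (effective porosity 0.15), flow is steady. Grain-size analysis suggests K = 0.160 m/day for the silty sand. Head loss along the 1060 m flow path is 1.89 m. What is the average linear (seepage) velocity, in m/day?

0.00190

Hydraulic gradient i = Δh / L = 1.89 / 1060 = 0.001783.
Darcy flux q = K · i = 0.1600 × 0.001783 = 0.0002853 m/day.
Seepage velocity v = q / n_e = 0.0002853 / 0.15 = 0.001902 m/day.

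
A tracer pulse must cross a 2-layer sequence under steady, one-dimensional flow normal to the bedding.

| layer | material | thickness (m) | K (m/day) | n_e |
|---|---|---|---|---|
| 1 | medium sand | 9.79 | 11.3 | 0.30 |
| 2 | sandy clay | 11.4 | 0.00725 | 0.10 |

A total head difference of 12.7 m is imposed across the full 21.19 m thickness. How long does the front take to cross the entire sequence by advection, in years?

1.38

With flow normal to the layers, continuity requires the same specific discharge q through every layer.
Σ(b_i/K_i) = 9.79/11.3 + 11.4/0.00725 = 1573 d.
q = Δh / Σ(b_i/K_i) = 12.7 / 1573 = 0.008072 m/day.
In each layer the seepage velocity is v_i = q/n_i, so the layer transit time is t_i = b_i·n_i / q:
  layer 1 (medium sand): t_1 = 9.79 × 0.30 / 0.008072 = 363.8 d
  layer 2 (sandy clay): t_2 = 11.4 × 0.10 / 0.008072 = 141.2 d
Total t = Σ t_i = 505.1 days = 1.383 years.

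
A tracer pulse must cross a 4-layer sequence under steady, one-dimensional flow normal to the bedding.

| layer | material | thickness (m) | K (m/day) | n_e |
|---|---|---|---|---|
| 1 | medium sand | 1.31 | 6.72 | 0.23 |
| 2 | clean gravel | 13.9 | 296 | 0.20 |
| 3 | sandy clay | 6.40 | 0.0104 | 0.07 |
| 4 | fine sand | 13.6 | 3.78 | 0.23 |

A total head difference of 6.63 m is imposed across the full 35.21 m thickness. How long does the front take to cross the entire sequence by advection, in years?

With flow normal to the layers, continuity requires the same specific discharge q through every layer.
Σ(b_i/K_i) = 1.31/6.72 + 13.9/296 + 6.40/0.0104 + 13.6/3.78 = 619.2 d.
q = Δh / Σ(b_i/K_i) = 6.63 / 619.2 = 0.01071 m/day.
In each layer the seepage velocity is v_i = q/n_i, so the layer transit time is t_i = b_i·n_i / q:
  layer 1 (medium sand): t_1 = 1.31 × 0.23 / 0.01071 = 28.14 d
  layer 2 (clean gravel): t_2 = 13.9 × 0.20 / 0.01071 = 259.6 d
  layer 3 (sandy clay): t_3 = 6.40 × 0.07 / 0.01071 = 41.84 d
  layer 4 (fine sand): t_4 = 13.6 × 0.23 / 0.01071 = 292.1 d
Total t = Σ t_i = 621.8 days = 1.702 years.

1.70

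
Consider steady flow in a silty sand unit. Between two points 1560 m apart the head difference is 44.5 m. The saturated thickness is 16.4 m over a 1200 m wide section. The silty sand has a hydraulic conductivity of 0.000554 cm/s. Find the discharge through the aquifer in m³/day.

Convert K: 0.000554 cm/s × 864 = 0.4787 m/day.
Cross-sectional area A = 1200 × 16.4 = 19680 m².
Hydraulic gradient i = Δh / L = 44.5 / 1560 = 0.02853.
Darcy's law: Q = K · A · i = 0.4787 × 19680 × 0.02853 = 268.7 m³/day.

269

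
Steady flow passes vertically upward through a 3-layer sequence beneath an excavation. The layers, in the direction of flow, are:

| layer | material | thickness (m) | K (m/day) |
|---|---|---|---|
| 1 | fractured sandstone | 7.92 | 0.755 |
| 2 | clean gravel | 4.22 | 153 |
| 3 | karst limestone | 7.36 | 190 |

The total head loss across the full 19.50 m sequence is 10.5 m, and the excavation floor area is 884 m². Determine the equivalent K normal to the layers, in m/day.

1.85

Flow is perpendicular to layering, so the layers act in series and the equivalent K is the thickness-weighted harmonic mean.
Total thickness L = 7.92 + 4.22 + 7.36 = 19.50 m.
Σ(b_i/K_i) = 7.92/0.755 + 4.22/153 + 7.36/190 = 10.56 d.
K_eq = L / Σ(b_i/K_i) = 19.50 / 10.56 = 1.847 m/day.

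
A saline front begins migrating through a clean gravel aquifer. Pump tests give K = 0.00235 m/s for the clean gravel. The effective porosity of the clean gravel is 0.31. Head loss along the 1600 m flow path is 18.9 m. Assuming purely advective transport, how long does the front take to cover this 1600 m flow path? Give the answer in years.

0.566

Convert K: 0.00235 m/s × 86400 = 203.0 m/day.
Hydraulic gradient i = Δh / L = 18.9 / 1600 = 0.01181.
Darcy flux q = K · i = 203.0 × 0.01181 = 2.398 m/day.
Seepage velocity v = q / n_e = 2.398 / 0.31 = 7.737 m/day.
Travel time t = L / v = 1600 / 7.737 = 206.8 days = 0.5662 years.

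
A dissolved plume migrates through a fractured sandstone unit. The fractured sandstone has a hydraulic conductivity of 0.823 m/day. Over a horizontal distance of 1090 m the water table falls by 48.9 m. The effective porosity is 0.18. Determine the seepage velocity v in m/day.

Hydraulic gradient i = Δh / L = 48.9 / 1090 = 0.04486.
Darcy flux q = K · i = 0.8230 × 0.04486 = 0.03692 m/day.
Seepage velocity v = q / n_e = 0.03692 / 0.18 = 0.2051 m/day.

0.205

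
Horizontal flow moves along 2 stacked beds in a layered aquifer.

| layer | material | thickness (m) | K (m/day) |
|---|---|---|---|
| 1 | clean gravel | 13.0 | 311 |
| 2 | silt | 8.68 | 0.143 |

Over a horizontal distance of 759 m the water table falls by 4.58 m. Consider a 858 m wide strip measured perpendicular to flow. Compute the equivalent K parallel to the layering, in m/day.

Flow is parallel to layering, so each bed carries its own Darcy discharge and the transmissivities add.
Σ(K_i·b_i) = 311×13.0 + 0.143×8.68 = 4044 m²/day.
Total thickness b = 21.68 m, so K_eq = Σ(K_i·b_i)/b = 186.5 m/day.

187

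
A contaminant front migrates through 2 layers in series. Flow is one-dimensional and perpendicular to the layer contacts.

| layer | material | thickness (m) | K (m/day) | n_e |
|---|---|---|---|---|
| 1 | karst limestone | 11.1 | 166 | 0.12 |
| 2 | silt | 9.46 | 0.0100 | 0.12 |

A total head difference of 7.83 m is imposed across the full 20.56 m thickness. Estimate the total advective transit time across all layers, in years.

With flow normal to the layers, continuity requires the same specific discharge q through every layer.
Σ(b_i/K_i) = 11.1/166 + 9.46/0.0100 = 946.1 d.
q = Δh / Σ(b_i/K_i) = 7.83 / 946.1 = 0.008276 m/day.
In each layer the seepage velocity is v_i = q/n_i, so the layer transit time is t_i = b_i·n_i / q:
  layer 1 (karst limestone): t_1 = 11.1 × 0.12 / 0.008276 = 160.9 d
  layer 2 (silt): t_2 = 9.46 × 0.12 / 0.008276 = 137.2 d
Total t = Σ t_i = 298.1 days = 0.8162 years.

0.816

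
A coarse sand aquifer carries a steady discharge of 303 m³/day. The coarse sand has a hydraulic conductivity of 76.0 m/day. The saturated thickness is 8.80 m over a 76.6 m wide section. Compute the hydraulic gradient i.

Cross-sectional area A = 76.6 × 8.80 = 674.1 m².
From Q = K·A·i, i = Q / (K·A) = 303 / (76.00 × 674.1) = 0.005914.

0.00591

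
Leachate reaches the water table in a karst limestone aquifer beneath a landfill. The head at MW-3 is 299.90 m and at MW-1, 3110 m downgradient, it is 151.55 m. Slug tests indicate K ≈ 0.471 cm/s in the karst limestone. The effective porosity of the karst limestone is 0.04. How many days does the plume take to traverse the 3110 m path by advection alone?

6.41

Convert K: 0.471 cm/s × 864 = 406.9 m/day.
Hydraulic gradient i = (299.90 − 151.55) / 3110 = 148.35 / 3110 = 0.04770.
Darcy flux q = K · i = 406.9 × 0.04770 = 19.41 m/day.
Seepage velocity v = q / n_e = 19.41 / 0.04 = 485.3 m/day.
Travel time t = L / v = 3110 / 485.3 = 6.409 days.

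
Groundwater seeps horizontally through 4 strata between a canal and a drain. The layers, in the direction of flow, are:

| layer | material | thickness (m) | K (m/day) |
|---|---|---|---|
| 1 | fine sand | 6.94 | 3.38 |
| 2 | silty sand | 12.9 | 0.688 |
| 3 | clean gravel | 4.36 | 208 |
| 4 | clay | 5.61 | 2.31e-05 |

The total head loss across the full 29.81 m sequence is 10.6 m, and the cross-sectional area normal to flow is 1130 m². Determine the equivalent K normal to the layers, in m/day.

0.000123

Flow is perpendicular to layering, so the layers act in series and the equivalent K is the thickness-weighted harmonic mean.
Total thickness L = 6.94 + 12.9 + 4.36 + 5.61 = 29.81 m.
Σ(b_i/K_i) = 6.94/3.38 + 12.9/0.688 + 4.36/208 + 5.61/2.31e-05 = 2.429e+05 d.
K_eq = L / Σ(b_i/K_i) = 29.81 / 2.429e+05 = 0.0001227 m/day.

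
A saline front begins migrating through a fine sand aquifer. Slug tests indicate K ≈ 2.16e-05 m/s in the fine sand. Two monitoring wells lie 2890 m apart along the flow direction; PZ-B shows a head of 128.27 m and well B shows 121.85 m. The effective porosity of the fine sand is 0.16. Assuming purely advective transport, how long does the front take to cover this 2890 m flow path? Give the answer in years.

305

Convert K: 2.16e-05 m/s × 86400 = 1.866 m/day.
Hydraulic gradient i = (128.27 − 121.85) / 2890 = 6.42 / 2890 = 0.002221.
Darcy flux q = K · i = 1.866 × 0.002221 = 0.004146 m/day.
Seepage velocity v = q / n_e = 0.004146 / 0.16 = 0.02591 m/day.
Travel time t = L / v = 2890 / 0.02591 = 1.115e+05 days = 305.4 years.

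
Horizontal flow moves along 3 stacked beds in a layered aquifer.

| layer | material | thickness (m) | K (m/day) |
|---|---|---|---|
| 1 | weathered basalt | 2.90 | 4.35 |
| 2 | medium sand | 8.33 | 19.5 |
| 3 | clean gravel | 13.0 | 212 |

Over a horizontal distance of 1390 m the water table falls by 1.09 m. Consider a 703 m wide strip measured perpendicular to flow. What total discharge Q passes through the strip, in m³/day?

Flow is parallel to layering, so each bed carries its own Darcy discharge and the transmissivities add.
Σ(K_i·b_i) = 4.35×2.90 + 19.5×8.33 + 212×13.0 = 2931 m²/day.
Hydraulic gradient i = Δh / L = 1.09 / 1390 = 0.0007842.
Q = Σ(K_i·b_i) · W · i = 2931 × 703 × 0.0007842 = 1616 m³/day.

1620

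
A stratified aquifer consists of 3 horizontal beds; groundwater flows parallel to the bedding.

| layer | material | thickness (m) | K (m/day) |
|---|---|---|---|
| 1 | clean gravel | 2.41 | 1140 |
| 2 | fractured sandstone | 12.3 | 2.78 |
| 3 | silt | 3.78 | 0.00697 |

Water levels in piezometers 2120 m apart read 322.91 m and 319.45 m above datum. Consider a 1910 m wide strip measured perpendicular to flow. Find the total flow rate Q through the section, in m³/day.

8670

Flow is parallel to layering, so each bed carries its own Darcy discharge and the transmissivities add.
Σ(K_i·b_i) = 1140×2.41 + 2.78×12.3 + 0.00697×3.78 = 2782 m²/day.
Hydraulic gradient i = (322.91 − 319.45) / 2120 = 3.46 / 2120 = 0.001632.
Q = Σ(K_i·b_i) · W · i = 2782 × 1910 × 0.001632 = 8671 m³/day.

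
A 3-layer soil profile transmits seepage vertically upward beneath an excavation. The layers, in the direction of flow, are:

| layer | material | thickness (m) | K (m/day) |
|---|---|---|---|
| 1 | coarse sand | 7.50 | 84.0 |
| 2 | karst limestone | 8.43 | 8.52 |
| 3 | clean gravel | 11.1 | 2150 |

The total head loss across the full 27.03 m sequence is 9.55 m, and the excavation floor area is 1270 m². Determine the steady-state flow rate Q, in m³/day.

Flow is perpendicular to layering, so the layers act in series and the equivalent K is the thickness-weighted harmonic mean.
Total thickness L = 7.50 + 8.43 + 11.1 = 27.03 m.
Σ(b_i/K_i) = 7.50/84.0 + 8.43/8.52 + 11.1/2150 = 1.084 d.
K_eq = L / Σ(b_i/K_i) = 27.03 / 1.084 = 24.94 m/day.
Q = K_eq · A · (Δh/L) = 24.94 × 1270 × (9.55/27.03) = 11190 m³/day.

11200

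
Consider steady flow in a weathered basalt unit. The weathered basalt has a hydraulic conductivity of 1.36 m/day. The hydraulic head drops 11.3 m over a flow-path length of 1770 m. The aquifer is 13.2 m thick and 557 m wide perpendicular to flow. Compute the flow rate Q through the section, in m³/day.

63.8

Cross-sectional area A = 557 × 13.2 = 7352 m².
Hydraulic gradient i = Δh / L = 11.3 / 1770 = 0.006384.
Darcy's law: Q = K · A · i = 1.360 × 7352 × 0.006384 = 63.84 m³/day.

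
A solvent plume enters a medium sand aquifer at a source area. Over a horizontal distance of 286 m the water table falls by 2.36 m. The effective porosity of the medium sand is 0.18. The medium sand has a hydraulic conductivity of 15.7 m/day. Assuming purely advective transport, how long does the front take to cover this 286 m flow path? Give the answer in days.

397

Hydraulic gradient i = Δh / L = 2.36 / 286 = 0.008252.
Darcy flux q = K · i = 15.70 × 0.008252 = 0.1296 m/day.
Seepage velocity v = q / n_e = 0.1296 / 0.18 = 0.7197 m/day.
Travel time t = L / v = 286 / 0.7197 = 397.4 days.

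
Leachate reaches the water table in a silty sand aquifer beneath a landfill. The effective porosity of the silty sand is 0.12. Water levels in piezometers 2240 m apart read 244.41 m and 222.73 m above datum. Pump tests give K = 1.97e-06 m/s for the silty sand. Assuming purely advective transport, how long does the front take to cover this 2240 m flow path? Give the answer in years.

447

Convert K: 1.97e-06 m/s × 86400 = 0.1702 m/day.
Hydraulic gradient i = (244.41 − 222.73) / 2240 = 21.68 / 2240 = 0.009679.
Darcy flux q = K · i = 0.1702 × 0.009679 = 0.001647 m/day.
Seepage velocity v = q / n_e = 0.001647 / 0.12 = 0.01373 m/day.
Travel time t = L / v = 2240 / 0.01373 = 1.632e+05 days = 446.7 years.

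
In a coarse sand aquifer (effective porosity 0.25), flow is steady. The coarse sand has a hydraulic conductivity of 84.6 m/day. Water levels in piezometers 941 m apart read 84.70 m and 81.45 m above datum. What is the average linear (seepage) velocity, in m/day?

Hydraulic gradient i = (84.70 − 81.45) / 941 = 3.25 / 941 = 0.003454.
Darcy flux q = K · i = 84.60 × 0.003454 = 0.2922 m/day.
Seepage velocity v = q / n_e = 0.2922 / 0.25 = 1.169 m/day.

1.17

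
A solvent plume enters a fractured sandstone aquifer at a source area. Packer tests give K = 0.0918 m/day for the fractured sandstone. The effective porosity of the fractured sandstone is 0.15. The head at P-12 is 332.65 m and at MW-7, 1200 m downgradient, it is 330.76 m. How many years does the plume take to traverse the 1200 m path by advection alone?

3410

Hydraulic gradient i = (332.65 − 330.76) / 1200 = 1.89 / 1200 = 0.001575.
Darcy flux q = K · i = 0.09180 × 0.001575 = 0.0001446 m/day.
Seepage velocity v = q / n_e = 0.0001446 / 0.15 = 0.0009639 m/day.
Travel time t = L / v = 1200 / 0.0009639 = 1.245e+06 days = 3408 years.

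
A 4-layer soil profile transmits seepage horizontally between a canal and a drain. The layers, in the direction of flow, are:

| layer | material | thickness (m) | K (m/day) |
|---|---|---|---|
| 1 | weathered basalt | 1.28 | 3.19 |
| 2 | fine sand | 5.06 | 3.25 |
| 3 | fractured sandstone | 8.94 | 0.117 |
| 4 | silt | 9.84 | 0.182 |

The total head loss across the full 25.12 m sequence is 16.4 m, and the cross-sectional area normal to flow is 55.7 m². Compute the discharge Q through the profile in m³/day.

Flow is perpendicular to layering, so the layers act in series and the equivalent K is the thickness-weighted harmonic mean.
Total thickness L = 1.28 + 5.06 + 8.94 + 9.84 = 25.12 m.
Σ(b_i/K_i) = 1.28/3.19 + 5.06/3.25 + 8.94/0.117 + 9.84/0.182 = 132.4 d.
K_eq = L / Σ(b_i/K_i) = 25.12 / 132.4 = 0.1897 m/day.
Q = K_eq · A · (Δh/L) = 0.1897 × 55.7 × (16.4/25.12) = 6.898 m³/day.

6.90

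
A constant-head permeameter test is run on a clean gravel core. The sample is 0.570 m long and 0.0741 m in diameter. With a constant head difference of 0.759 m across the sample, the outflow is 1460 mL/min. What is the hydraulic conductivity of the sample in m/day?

Cross-sectional area A = π·(d/2)² = π × (0.0741/2)² = 0.004312 m².
Convert discharge: 1460 mL/min = 2.433e-05 m³/s.
Darcy's law rearranged: K = Q·L / (A·Δh) = 2.433e-05 × 0.570 / (0.004312 × 0.759) = 0.004237 m/s = 366.1 m/day.

366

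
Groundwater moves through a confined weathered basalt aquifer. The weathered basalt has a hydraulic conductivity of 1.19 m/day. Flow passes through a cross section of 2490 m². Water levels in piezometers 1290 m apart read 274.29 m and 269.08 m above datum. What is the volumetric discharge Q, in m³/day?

12.0

Hydraulic gradient i = (274.29 − 269.08) / 1290 = 5.21 / 1290 = 0.004039.
Darcy's law: Q = K · A · i = 1.190 × 2490 × 0.004039 = 11.97 m³/day.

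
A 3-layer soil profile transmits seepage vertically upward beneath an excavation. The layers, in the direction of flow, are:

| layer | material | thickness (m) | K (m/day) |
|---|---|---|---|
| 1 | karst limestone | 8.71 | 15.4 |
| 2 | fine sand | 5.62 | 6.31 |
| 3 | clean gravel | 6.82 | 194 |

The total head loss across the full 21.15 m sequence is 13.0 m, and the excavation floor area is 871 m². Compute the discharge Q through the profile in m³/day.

Flow is perpendicular to layering, so the layers act in series and the equivalent K is the thickness-weighted harmonic mean.
Total thickness L = 8.71 + 5.62 + 6.82 = 21.15 m.
Σ(b_i/K_i) = 8.71/15.4 + 5.62/6.31 + 6.82/194 = 1.491 d.
K_eq = L / Σ(b_i/K_i) = 21.15 / 1.491 = 14.18 m/day.
Q = K_eq · A · (Δh/L) = 14.18 × 871 × (13.0/21.15) = 7592 m³/day.

7590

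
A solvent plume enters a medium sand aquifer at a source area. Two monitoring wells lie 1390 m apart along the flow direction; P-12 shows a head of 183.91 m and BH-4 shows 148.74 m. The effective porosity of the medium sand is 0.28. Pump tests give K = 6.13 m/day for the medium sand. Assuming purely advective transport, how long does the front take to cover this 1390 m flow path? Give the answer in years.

Hydraulic gradient i = (183.91 − 148.74) / 1390 = 35.17 / 1390 = 0.02530.
Darcy flux q = K · i = 6.130 × 0.02530 = 0.1551 m/day.
Seepage velocity v = q / n_e = 0.1551 / 0.28 = 0.5539 m/day.
Travel time t = L / v = 1390 / 0.5539 = 2509 days = 6.870 years.

6.87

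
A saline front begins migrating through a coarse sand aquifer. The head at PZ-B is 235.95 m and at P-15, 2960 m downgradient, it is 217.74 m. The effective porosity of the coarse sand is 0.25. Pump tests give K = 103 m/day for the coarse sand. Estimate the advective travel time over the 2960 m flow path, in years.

3.20

Hydraulic gradient i = (235.95 − 217.74) / 2960 = 18.21 / 2960 = 0.006152.
Darcy flux q = K · i = 103.0 × 0.006152 = 0.6337 m/day.
Seepage velocity v = q / n_e = 0.6337 / 0.25 = 2.535 m/day.
Travel time t = L / v = 2960 / 2.535 = 1168 days = 3.197 years.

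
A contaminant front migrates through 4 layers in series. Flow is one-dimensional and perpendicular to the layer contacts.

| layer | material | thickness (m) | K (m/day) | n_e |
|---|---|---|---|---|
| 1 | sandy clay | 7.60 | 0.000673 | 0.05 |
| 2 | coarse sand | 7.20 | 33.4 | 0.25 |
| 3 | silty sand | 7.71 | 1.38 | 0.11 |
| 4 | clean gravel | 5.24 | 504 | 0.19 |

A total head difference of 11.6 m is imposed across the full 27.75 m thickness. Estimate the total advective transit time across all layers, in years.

10.7

With flow normal to the layers, continuity requires the same specific discharge q through every layer.
Σ(b_i/K_i) = 7.60/0.000673 + 7.20/33.4 + 7.71/1.38 + 5.24/504 = 11299 d.
q = Δh / Σ(b_i/K_i) = 11.6 / 11299 = 0.001027 m/day.
In each layer the seepage velocity is v_i = q/n_i, so the layer transit time is t_i = b_i·n_i / q:
  layer 1 (sandy clay): t_1 = 7.60 × 0.05 / 0.001027 = 370.1 d
  layer 2 (coarse sand): t_2 = 7.20 × 0.25 / 0.001027 = 1753 d
  layer 3 (silty sand): t_3 = 7.71 × 0.11 / 0.001027 = 826.1 d
  layer 4 (clean gravel): t_4 = 5.24 × 0.19 / 0.001027 = 969.7 d
Total t = Σ t_i = 3919 days = 10.73 years.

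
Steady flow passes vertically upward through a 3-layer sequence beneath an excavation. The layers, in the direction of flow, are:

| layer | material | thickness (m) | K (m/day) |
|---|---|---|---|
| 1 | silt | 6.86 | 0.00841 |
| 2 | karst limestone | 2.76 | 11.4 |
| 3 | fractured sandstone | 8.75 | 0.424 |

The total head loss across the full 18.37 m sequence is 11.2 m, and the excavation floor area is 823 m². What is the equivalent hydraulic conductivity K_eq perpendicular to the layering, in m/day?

0.0220

Flow is perpendicular to layering, so the layers act in series and the equivalent K is the thickness-weighted harmonic mean.
Total thickness L = 6.86 + 2.76 + 8.75 = 18.37 m.
Σ(b_i/K_i) = 6.86/0.00841 + 2.76/11.4 + 8.75/0.424 = 836.6 d.
K_eq = L / Σ(b_i/K_i) = 18.37 / 836.6 = 0.02196 m/day.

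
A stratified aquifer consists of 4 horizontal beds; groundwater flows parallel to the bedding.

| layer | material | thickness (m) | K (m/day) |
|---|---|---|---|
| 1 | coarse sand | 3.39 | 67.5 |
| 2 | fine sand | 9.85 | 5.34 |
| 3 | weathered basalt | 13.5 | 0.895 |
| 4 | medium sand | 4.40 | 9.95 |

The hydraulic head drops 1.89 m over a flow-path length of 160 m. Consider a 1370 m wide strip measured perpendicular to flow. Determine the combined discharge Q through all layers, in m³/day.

Flow is parallel to layering, so each bed carries its own Darcy discharge and the transmissivities add.
Σ(K_i·b_i) = 67.5×3.39 + 5.34×9.85 + 0.895×13.5 + 9.95×4.40 = 337.3 m²/day.
Hydraulic gradient i = Δh / L = 1.89 / 160 = 0.01181.
Q = Σ(K_i·b_i) · W · i = 337.3 × 1370 × 0.01181 = 5458 m³/day.

5460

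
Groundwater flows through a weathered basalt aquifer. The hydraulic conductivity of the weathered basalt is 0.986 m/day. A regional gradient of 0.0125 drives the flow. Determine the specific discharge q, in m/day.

Hydraulic gradient i = 0.0125.
Specific discharge q = K · i = 0.9860 × 0.01250 = 0.01233 m/day.

0.0123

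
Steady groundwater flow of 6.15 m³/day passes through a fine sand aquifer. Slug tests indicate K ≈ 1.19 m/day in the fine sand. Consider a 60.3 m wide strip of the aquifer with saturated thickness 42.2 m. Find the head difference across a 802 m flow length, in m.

Cross-sectional area A = 60.3 × 42.2 = 2545 m².
From Q = K·A·i, i = Q / (K·A) = 6.15 / (1.190 × 2545) = 0.002031.
Head loss Δh = i · L = 0.002031 × 802 = 1.629 m.

1.63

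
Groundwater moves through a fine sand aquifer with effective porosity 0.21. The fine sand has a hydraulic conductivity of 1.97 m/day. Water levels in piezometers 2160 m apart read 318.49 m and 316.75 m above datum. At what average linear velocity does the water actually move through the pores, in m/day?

0.00756

Hydraulic gradient i = (318.49 − 316.75) / 2160 = 1.74 / 2160 = 0.0008056.
Darcy flux q = K · i = 1.970 × 0.0008056 = 0.001587 m/day.
Seepage velocity v = q / n_e = 0.001587 / 0.21 = 0.007557 m/day.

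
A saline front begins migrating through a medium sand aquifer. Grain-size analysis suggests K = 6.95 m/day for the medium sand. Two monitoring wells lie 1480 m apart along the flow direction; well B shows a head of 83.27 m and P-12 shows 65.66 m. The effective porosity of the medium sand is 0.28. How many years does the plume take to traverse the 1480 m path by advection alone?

13.7

Hydraulic gradient i = (83.27 − 65.66) / 1480 = 17.61 / 1480 = 0.01190.
Darcy flux q = K · i = 6.950 × 0.01190 = 0.08270 m/day.
Seepage velocity v = q / n_e = 0.08270 / 0.28 = 0.2953 m/day.
Travel time t = L / v = 1480 / 0.2953 = 5011 days = 13.72 years.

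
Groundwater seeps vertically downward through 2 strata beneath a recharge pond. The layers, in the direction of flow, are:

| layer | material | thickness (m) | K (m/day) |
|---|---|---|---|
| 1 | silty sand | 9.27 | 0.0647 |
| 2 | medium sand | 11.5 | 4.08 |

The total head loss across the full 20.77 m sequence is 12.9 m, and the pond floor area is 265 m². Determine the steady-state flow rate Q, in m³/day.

23.4

Flow is perpendicular to layering, so the layers act in series and the equivalent K is the thickness-weighted harmonic mean.
Total thickness L = 9.27 + 11.5 = 20.77 m.
Σ(b_i/K_i) = 9.27/0.0647 + 11.5/4.08 = 146.1 d.
K_eq = L / Σ(b_i/K_i) = 20.77 / 146.1 = 0.1422 m/day.
Q = K_eq · A · (Δh/L) = 0.1422 × 265 × (12.9/20.77) = 23.40 m³/day.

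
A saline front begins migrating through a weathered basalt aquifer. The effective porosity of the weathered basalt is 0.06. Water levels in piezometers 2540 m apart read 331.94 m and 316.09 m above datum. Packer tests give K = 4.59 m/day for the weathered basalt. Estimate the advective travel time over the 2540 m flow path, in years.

14.6

Hydraulic gradient i = (331.94 − 316.09) / 2540 = 15.85 / 2540 = 0.006240.
Darcy flux q = K · i = 4.590 × 0.006240 = 0.02864 m/day.
Seepage velocity v = q / n_e = 0.02864 / 0.06 = 0.4774 m/day.
Travel time t = L / v = 2540 / 0.4774 = 5321 days = 14.57 years.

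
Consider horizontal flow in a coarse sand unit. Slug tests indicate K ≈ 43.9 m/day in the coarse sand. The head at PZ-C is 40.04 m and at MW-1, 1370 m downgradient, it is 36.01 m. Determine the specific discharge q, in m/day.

0.129

Hydraulic gradient i = (40.04 − 36.01) / 1370 = 4.03 / 1370 = 0.002942.
Specific discharge q = K · i = 43.90 × 0.002942 = 0.1291 m/day.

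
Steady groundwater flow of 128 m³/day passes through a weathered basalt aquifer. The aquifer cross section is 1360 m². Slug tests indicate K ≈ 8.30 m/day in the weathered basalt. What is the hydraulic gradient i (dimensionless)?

0.0113

From Q = K·A·i, i = Q / (K·A) = 128 / (8.300 × 1360) = 0.01134.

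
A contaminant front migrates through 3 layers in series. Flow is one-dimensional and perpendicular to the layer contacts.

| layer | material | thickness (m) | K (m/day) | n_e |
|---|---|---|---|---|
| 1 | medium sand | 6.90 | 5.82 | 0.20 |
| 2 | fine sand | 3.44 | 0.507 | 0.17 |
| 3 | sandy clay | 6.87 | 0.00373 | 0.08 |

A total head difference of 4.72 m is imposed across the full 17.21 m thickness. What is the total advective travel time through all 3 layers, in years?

With flow normal to the layers, continuity requires the same specific discharge q through every layer.
Σ(b_i/K_i) = 6.90/5.82 + 3.44/0.507 + 6.87/0.00373 = 1850 d.
q = Δh / Σ(b_i/K_i) = 4.72 / 1850 = 0.002552 m/day.
In each layer the seepage velocity is v_i = q/n_i, so the layer transit time is t_i = b_i·n_i / q:
  layer 1 (medium sand): t_1 = 6.90 × 0.20 / 0.002552 = 540.8 d
  layer 2 (fine sand): t_2 = 3.44 × 0.17 / 0.002552 = 229.2 d
  layer 3 (sandy clay): t_3 = 6.87 × 0.08 / 0.002552 = 215.4 d
Total t = Σ t_i = 985.4 days = 2.698 years.

2.70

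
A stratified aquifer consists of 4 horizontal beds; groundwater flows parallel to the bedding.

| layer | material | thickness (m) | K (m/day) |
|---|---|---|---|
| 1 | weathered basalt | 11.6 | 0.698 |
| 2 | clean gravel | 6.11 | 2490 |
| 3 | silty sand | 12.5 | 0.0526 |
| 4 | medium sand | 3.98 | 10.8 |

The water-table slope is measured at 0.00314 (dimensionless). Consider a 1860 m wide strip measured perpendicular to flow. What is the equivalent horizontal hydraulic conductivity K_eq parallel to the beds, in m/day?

446

Flow is parallel to layering, so each bed carries its own Darcy discharge and the transmissivities add.
Σ(K_i·b_i) = 0.698×11.6 + 2490×6.11 + 0.0526×12.5 + 10.8×3.98 = 15266 m²/day.
Total thickness b = 34.19 m, so K_eq = Σ(K_i·b_i)/b = 446.5 m/day.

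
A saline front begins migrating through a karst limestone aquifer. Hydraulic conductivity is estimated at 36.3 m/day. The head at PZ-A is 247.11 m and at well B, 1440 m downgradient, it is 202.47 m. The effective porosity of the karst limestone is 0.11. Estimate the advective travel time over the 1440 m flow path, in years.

0.385

Hydraulic gradient i = (247.11 − 202.47) / 1440 = 44.64 / 1440 = 0.03100.
Darcy flux q = K · i = 36.30 × 0.03100 = 1.125 m/day.
Seepage velocity v = q / n_e = 1.125 / 0.11 = 10.23 m/day.
Travel time t = L / v = 1440 / 10.23 = 140.8 days = 0.3854 years.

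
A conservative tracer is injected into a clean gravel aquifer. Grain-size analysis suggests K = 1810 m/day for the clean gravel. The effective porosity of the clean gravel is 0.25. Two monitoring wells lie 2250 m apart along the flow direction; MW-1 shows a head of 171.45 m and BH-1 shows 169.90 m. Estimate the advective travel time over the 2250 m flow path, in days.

451

Hydraulic gradient i = (171.45 − 169.90) / 2250 = 1.55 / 2250 = 0.0006889.
Darcy flux q = K · i = 1810 × 0.0006889 = 1.247 m/day.
Seepage velocity v = q / n_e = 1.247 / 0.25 = 4.988 m/day.
Travel time t = L / v = 2250 / 4.988 = 451.1 days.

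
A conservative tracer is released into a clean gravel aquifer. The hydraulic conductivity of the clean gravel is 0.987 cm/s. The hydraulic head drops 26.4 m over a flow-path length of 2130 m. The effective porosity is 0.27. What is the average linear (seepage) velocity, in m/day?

39.1

Convert K: 0.987 cm/s × 864 = 852.8 m/day.
Hydraulic gradient i = Δh / L = 26.4 / 2130 = 0.01239.
Darcy flux q = K · i = 852.8 × 0.01239 = 10.57 m/day.
Seepage velocity v = q / n_e = 10.57 / 0.27 = 39.15 m/day.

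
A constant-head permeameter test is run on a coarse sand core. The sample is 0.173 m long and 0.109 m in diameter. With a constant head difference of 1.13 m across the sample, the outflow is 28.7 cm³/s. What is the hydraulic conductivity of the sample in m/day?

40.7

Cross-sectional area A = π·(d/2)² = π × (0.109/2)² = 0.009331 m².
Convert discharge: 28.7 cm³/s = 2.870e-05 m³/s.
Darcy's law rearranged: K = Q·L / (A·Δh) = 2.870e-05 × 0.173 / (0.009331 × 1.13) = 0.0004709 m/s = 40.68 m/day.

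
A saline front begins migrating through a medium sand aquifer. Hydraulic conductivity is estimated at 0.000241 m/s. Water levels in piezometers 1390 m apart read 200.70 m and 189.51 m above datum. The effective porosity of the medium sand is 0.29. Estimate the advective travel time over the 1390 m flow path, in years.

6.58

Convert K: 0.000241 m/s × 86400 = 20.82 m/day.
Hydraulic gradient i = (200.70 − 189.51) / 1390 = 11.19 / 1390 = 0.008050.
Darcy flux q = K · i = 20.82 × 0.008050 = 0.1676 m/day.
Seepage velocity v = q / n_e = 0.1676 / 0.29 = 0.5780 m/day.
Travel time t = L / v = 1390 / 0.5780 = 2405 days = 6.584 years.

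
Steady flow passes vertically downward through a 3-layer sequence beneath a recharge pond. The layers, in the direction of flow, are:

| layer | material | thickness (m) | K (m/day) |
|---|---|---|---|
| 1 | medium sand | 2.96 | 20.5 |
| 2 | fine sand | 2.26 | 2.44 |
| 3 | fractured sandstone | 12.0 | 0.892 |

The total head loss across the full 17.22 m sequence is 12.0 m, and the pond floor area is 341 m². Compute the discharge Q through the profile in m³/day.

282

Flow is perpendicular to layering, so the layers act in series and the equivalent K is the thickness-weighted harmonic mean.
Total thickness L = 2.96 + 2.26 + 12.0 = 17.22 m.
Σ(b_i/K_i) = 2.96/20.5 + 2.26/2.44 + 12.0/0.892 = 14.52 d.
K_eq = L / Σ(b_i/K_i) = 17.22 / 14.52 = 1.186 m/day.
Q = K_eq · A · (Δh/L) = 1.186 × 341 × (12.0/17.22) = 281.7 m³/day.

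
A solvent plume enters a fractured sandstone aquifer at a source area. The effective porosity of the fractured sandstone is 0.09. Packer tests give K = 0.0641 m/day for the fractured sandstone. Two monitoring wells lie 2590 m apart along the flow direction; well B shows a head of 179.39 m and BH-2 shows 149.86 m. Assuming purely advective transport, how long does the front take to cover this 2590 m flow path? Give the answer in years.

Hydraulic gradient i = (179.39 − 149.86) / 2590 = 29.53 / 2590 = 0.01140.
Darcy flux q = K · i = 0.06410 × 0.01140 = 0.0007308 m/day.
Seepage velocity v = q / n_e = 0.0007308 / 0.09 = 0.008120 m/day.
Travel time t = L / v = 2590 / 0.008120 = 3.189e+05 days = 873.2 years.

873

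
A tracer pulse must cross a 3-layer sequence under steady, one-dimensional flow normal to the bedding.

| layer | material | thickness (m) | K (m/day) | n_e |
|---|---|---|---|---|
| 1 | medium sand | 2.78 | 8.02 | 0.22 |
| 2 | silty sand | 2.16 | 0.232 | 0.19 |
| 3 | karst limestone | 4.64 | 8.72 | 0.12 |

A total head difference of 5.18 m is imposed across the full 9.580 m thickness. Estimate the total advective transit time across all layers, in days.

With flow normal to the layers, continuity requires the same specific discharge q through every layer.
Σ(b_i/K_i) = 2.78/8.02 + 2.16/0.232 + 4.64/8.72 = 10.19 d.
q = Δh / Σ(b_i/K_i) = 5.18 / 10.19 = 0.5084 m/day.
In each layer the seepage velocity is v_i = q/n_i, so the layer transit time is t_i = b_i·n_i / q:
  layer 1 (medium sand): t_1 = 2.78 × 0.22 / 0.5084 = 1.203 d
  layer 2 (silty sand): t_2 = 2.16 × 0.19 / 0.5084 = 0.8073 d
  layer 3 (karst limestone): t_3 = 4.64 × 0.12 / 0.5084 = 1.095 d
Total t = Σ t_i = 3.106 days.

3.11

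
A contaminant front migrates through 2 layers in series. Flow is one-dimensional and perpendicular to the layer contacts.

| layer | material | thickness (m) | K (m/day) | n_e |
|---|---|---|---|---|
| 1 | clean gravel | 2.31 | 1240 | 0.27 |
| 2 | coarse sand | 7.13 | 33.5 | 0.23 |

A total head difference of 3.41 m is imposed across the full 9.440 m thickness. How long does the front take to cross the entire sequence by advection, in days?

0.143

With flow normal to the layers, continuity requires the same specific discharge q through every layer.
Σ(b_i/K_i) = 2.31/1240 + 7.13/33.5 = 0.2147 d.
q = Δh / Σ(b_i/K_i) = 3.41 / 0.2147 = 15.88 m/day.
In each layer the seepage velocity is v_i = q/n_i, so the layer transit time is t_i = b_i·n_i / q:
  layer 1 (clean gravel): t_1 = 2.31 × 0.27 / 15.88 = 0.03927 d
  layer 2 (coarse sand): t_2 = 7.13 × 0.23 / 15.88 = 0.1033 d
Total t = Σ t_i = 0.1425 days.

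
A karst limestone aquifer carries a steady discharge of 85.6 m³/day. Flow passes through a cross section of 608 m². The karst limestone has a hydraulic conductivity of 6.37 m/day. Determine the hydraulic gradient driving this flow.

0.0221

From Q = K·A·i, i = Q / (K·A) = 85.6 / (6.370 × 608.0) = 0.02210.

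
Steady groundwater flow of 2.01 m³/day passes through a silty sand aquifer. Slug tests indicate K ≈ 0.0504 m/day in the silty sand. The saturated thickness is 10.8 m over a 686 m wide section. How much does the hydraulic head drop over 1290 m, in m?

Cross-sectional area A = 686 × 10.8 = 7409 m².
From Q = K·A·i, i = Q / (K·A) = 2.01 / (0.05040 × 7409) = 0.005383.
Head loss Δh = i · L = 0.005383 × 1290 = 6.944 m.

6.94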